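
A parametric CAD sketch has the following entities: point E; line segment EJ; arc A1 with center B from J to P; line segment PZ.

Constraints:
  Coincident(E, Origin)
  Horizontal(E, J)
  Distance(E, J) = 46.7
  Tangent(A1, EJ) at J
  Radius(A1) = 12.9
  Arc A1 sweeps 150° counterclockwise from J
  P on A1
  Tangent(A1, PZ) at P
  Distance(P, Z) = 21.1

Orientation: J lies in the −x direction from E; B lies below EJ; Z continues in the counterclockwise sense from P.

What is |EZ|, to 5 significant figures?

49.143

E is at the origin; EJ is horizontal with |EJ| = 46.7 and J on the −x side, so J = (-46.700, 0.0000). Since A1 is tangent to EJ there, BJ ⟂ EJ, so B = J + (0, -12.9) = (-46.700, -12.900). On A1, J sits at bearing 90° from B; a 150° counterclockwise sweep puts P at bearing 240°, so P = B + 12.9·(cos 240°, sin 240°) = (-53.150, -24.072). A1 meets PZ tangentially, so BP is at right angles to PZ, so PZ runs along (−sin 240°, cos 240°); with |PZ| = 21.1, Z = (-34.877, -34.622). Then |EZ| = |Z − E| = 49.143.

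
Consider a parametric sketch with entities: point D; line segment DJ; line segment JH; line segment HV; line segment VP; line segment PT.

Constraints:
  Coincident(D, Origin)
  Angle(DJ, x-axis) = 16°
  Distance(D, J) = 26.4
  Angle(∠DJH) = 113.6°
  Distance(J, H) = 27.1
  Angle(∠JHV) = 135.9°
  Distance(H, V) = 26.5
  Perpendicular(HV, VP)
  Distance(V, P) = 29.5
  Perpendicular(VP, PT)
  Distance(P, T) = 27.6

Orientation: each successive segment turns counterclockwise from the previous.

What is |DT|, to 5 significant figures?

16.779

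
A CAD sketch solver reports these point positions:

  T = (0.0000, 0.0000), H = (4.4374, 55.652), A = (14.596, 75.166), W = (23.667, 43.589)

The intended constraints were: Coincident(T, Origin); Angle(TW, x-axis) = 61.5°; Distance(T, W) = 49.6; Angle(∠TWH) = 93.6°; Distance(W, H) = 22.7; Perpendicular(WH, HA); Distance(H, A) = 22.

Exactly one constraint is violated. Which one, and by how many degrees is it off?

Perpendicular(WH, HA) — off by 4.60°.

T = (0.00, 0.00) ✓; TW at 61.50° ✓; |TW| = 49.60 ✓; ∠TWH = 93.60° ✓; |WH| = 22.70 ✓; ∠(WH, HA) = 85.40° ✗; |HA| = 22.00 ✓.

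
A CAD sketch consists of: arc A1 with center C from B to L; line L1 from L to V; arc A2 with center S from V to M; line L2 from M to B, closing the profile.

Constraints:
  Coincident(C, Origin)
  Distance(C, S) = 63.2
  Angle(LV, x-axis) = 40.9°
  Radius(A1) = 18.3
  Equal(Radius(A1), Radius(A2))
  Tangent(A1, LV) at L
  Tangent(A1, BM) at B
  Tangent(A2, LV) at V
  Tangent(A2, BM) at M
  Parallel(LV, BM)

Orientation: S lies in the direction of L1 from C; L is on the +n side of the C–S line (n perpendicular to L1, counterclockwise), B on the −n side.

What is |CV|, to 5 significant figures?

65.796

The slot axis is L1's direction at 40.9°, so u = (cos 40.9°, sin 40.9°) = (0.75585, 0.65474) and n = (−sin 40.9°, cos 40.9°) = (-0.65474, 0.75585). C is at the origin and S lies 63.2 along u from C, so S = 63.2·u = (47.770, 41.380). Tangency of A1 to both parallel lines with radius 18.3 puts L and B at C ± 18.3·n: L = (-11.982, 13.832), B = (11.982, -13.832). Equal radii place V and M the same way about S: V = S + 18.3·n = (35.788, 55.212), M = S − 18.3·n = (59.752, 27.548). Then |CV| = |V − C| = 65.796.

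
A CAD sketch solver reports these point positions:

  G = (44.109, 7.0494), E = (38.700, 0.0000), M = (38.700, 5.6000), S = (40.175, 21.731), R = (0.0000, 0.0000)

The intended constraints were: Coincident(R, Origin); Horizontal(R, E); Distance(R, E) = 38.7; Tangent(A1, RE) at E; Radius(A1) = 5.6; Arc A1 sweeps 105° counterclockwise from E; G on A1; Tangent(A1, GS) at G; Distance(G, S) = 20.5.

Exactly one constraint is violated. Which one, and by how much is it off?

Distance(G, S) = 20.5 — off by 5.30.

R = (0.00, 0.00) ✓; R.y = 0.00, E.y = 0.00 ✓; |RE| = 38.70 ✓; ∠(ME, ER) = 90.00° ✓; |ME| = 5.600 ✓; bearing(M→G) − bearing(M→E) = 105.0° ✓; |MG| = 5.600 ✓; ∠(MG, GS) = 90.00° ✓; |GS| = 15.20 ✗.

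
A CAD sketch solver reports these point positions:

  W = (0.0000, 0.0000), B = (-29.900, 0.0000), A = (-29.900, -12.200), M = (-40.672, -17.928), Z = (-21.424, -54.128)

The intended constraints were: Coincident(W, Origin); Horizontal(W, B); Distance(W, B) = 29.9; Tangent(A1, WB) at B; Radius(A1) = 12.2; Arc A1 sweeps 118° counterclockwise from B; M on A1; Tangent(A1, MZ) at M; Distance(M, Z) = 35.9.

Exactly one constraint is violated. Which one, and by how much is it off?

Distance(M, Z) = 35.9 — off by 5.10.

W = (0.00, 0.00) ✓; W.y = 0.00, B.y = 0.00 ✓; |WB| = 29.90 ✓; ∠(AB, BW) = 90.00° ✓; |AB| = 12.20 ✓; bearing(A→M) − bearing(A→B) = 118.0° ✓; |AM| = 12.20 ✓; ∠(AM, MZ) = 90.00° ✓; |MZ| = 41.00 ✗.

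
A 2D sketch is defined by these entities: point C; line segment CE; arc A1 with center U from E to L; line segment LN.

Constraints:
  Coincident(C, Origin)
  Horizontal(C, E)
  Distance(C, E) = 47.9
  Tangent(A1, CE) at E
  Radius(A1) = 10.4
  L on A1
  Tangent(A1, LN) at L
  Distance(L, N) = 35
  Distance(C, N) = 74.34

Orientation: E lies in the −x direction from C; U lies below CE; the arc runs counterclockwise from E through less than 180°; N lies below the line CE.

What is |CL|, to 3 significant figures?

59.2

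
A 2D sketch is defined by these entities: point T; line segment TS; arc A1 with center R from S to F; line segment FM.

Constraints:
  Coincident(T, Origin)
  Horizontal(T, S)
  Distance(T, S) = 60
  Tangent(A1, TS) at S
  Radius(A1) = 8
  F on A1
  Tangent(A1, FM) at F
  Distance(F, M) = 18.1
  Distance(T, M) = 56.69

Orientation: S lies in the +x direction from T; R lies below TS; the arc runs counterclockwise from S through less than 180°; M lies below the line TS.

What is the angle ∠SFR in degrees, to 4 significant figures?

47.16°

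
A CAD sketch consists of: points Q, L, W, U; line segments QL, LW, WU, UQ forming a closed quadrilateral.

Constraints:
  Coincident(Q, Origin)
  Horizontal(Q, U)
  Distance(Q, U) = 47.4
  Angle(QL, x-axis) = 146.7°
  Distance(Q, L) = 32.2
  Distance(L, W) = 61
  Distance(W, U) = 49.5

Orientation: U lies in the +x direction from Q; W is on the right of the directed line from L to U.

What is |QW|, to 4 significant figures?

32.80

Checks: |LW| = 61.00 ✓; |WU| = 49.50 ✓.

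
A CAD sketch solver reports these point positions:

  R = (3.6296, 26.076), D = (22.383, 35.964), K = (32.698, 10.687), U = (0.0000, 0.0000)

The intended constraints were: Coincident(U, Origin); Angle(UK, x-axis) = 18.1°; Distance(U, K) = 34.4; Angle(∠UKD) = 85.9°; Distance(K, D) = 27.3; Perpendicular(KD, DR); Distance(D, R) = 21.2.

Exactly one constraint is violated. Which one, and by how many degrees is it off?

Perpendicular(KD, DR) — off by 5.60°.

U = (0.00, 0.00) ✓; UK at 18.10° ✓; |UK| = 34.40 ✓; ∠UKD = 85.90° ✓; |KD| = 27.30 ✓; ∠(KD, DR) = 95.60° ✗; |DR| = 21.20 ✓.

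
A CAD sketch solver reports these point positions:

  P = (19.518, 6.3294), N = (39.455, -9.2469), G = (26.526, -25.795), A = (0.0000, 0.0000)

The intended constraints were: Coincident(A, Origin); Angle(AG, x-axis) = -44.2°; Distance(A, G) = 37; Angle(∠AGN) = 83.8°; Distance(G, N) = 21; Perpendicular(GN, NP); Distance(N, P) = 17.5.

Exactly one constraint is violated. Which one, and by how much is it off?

Distance(N, P) = 17.5 — off by 7.80.

A = (0.00, 0.00) ✓; AG at -44.20° ✓; |AG| = 37.00 ✓; ∠AGN = 83.80° ✓; |GN| = 21.00 ✓; ∠(GN, NP) = 90.00° ✓; |NP| = 25.30 ✗.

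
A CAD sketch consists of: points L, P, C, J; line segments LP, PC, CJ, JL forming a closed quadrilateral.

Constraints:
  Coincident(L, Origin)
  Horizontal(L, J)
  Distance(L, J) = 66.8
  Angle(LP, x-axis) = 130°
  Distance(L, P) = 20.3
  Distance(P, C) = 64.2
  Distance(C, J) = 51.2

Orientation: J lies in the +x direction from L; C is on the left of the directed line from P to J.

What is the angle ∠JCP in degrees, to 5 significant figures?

88.907°

L is at the origin; LJ is horizontal with |LJ| = 66.8 and J in +x, so J = (66.8, 0). LP runs at 130.0° with |LP| = 20.3, so P = (-13.049, 15.551). C is determined by |PC| = 64.2 and |CJ| = 51.2 together: it lies at the intersection of circle(P, 64.2) and circle(J, 51.2). With |PJ| = 81.349, the foot of the radical line on PJ is 49.895 from P and the perpendicular offset is √(64.2² − 49.895²) = 40.399. Taking the left-of-PJ solution: C = (43.649, 45.667).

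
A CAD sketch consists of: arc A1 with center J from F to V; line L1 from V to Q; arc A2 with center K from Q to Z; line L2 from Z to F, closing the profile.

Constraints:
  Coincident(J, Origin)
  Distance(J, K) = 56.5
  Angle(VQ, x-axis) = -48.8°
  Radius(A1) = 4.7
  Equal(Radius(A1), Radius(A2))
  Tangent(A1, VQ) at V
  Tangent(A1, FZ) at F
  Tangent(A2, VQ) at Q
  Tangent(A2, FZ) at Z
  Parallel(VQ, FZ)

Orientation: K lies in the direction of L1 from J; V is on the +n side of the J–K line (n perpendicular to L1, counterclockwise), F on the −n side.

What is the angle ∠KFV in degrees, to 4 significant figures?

85.24°

The slot axis is L1's direction at -48.8°, so u = (cos -48.8°, sin -48.8°) = (0.6587, -0.7524) and n = (−sin -48.8°, cos -48.8°) = (0.7524, 0.6587). J is at the origin and K lies 56.5 along u from J, so K = 56.5·u = (37.22, -42.51). Tangency of A1 to both parallel lines with radius 4.7 puts V and F at J ± 4.7·n: V = (3.536, 3.096), F = (-3.536, -3.096). Then cos ∠KFV = FK·FV / (|FK||FV|), giving 85.24°.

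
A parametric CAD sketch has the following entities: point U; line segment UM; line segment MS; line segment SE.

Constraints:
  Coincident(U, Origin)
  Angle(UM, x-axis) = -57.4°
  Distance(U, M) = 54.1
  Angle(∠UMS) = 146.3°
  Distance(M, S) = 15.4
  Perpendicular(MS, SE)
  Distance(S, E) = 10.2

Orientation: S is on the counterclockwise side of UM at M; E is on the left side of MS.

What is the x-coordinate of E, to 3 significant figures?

47.3

U is at the origin; UM runs at -57.4° with length 54.1, so M = 54.1·(cos -57.4°, sin -57.4°) = (29.1, -45.6). ∠UMS = 146.3°, so MS runs at -57.4° + (180° − 146.3°) = -23.7° from the x-axis; with |MS| = 15.4, S = M + 15.4·(cos -23.7°, sin -23.7°) = (43.2, -51.8). MS is perpendicular to SE; with |SE| = 10.2 on the left of MS, E = S + 10.2·(0.402, 0.916) = (47.3, -42.4). So E.x = 47.3.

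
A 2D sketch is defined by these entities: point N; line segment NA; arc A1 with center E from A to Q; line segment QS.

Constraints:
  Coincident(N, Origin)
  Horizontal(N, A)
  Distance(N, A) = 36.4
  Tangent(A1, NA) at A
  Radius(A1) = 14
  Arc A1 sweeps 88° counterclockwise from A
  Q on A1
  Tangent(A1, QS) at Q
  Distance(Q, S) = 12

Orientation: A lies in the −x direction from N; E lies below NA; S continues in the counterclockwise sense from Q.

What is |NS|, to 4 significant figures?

56.85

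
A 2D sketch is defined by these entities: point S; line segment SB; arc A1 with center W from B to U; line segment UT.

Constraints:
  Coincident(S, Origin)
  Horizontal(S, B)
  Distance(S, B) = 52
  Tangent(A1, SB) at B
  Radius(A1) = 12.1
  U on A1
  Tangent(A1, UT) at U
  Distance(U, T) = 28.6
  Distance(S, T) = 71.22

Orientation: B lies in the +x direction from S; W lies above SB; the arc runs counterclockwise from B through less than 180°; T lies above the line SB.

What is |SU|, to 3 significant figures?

65.5

Checks: ∠(WB, BS) = 90.00° ✓; |WU| = 12.10 ✓; ∠(WU, UT) = 90.00° ✓; |UT| = 28.60 ✓; |ST| = 71.22 ✓.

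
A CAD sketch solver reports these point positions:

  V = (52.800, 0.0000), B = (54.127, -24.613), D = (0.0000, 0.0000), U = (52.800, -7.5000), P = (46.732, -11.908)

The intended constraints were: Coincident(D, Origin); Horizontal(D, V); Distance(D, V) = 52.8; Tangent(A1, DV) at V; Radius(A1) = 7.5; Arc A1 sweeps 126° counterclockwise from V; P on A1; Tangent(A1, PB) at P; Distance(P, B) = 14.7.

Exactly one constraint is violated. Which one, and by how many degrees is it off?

Tangent(A1, PB) at P — off by 5.79°.

D = (0.00, 0.00) ✓; D.y = 0.00, V.y = 0.00 ✓; |DV| = 52.80 ✓; ∠(UV, VD) = 90.00° ✓; |UV| = 7.500 ✓; bearing(U→P) − bearing(U→V) = 126.0° ✓; |UP| = 7.500 ✓; ∠(UP, PB) = 95.79° ✗; |PB| = 14.70 ✓.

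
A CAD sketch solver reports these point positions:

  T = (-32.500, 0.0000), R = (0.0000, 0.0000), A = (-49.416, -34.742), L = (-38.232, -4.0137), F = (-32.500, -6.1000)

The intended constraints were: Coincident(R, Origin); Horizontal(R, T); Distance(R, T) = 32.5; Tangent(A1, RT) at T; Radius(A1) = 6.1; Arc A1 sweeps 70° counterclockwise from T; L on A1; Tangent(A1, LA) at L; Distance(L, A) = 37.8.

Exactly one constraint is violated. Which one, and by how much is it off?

Distance(L, A) = 37.8 — off by 5.10.

R = (0.00, 0.00) ✓; R.y = 0.00, T.y = 0.00 ✓; |RT| = 32.50 ✓; ∠(FT, TR) = 90.00° ✓; |FT| = 6.100 ✓; bearing(F→L) − bearing(F→T) = 70.00° ✓; |FL| = 6.100 ✓; ∠(FL, LA) = 90.00° ✓; |LA| = 32.70 ✗.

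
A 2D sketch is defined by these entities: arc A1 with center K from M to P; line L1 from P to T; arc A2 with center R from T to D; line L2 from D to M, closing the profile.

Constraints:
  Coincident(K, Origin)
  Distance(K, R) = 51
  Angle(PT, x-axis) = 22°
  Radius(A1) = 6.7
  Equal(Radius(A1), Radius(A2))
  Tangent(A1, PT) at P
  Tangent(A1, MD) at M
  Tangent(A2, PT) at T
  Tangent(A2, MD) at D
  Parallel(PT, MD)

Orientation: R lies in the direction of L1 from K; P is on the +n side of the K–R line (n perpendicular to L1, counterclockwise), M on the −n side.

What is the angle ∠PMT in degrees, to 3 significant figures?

75.3°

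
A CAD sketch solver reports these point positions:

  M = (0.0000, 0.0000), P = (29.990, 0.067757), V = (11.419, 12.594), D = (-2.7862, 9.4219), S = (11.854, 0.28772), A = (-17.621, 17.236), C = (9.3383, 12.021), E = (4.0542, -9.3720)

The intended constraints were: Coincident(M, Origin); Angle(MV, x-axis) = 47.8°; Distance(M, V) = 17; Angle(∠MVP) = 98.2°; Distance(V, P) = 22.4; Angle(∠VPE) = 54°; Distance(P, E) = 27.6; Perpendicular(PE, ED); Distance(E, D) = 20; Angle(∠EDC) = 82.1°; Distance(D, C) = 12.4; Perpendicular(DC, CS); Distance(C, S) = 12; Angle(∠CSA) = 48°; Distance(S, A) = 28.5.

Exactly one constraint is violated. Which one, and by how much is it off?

Distance(S, A) = 28.5 — off by 5.50.

M = (0.00, 0.00) ✓; MV at 47.80° ✓; |MV| = 17.00 ✓; ∠MVP = 98.20° ✓; |VP| = 22.40 ✓; ∠VPE = 54.00° ✓; |PE| = 27.60 ✓; ∠(PE, ED) = 90.00° ✓; |ED| = 20.00 ✓; ∠EDC = 82.10° ✓; |DC| = 12.40 ✓; ∠(DC, CS) = 90.00° ✓; |CS| = 12.00 ✓; ∠CSA = 48.00° ✓; |SA| = 34.00 ✗.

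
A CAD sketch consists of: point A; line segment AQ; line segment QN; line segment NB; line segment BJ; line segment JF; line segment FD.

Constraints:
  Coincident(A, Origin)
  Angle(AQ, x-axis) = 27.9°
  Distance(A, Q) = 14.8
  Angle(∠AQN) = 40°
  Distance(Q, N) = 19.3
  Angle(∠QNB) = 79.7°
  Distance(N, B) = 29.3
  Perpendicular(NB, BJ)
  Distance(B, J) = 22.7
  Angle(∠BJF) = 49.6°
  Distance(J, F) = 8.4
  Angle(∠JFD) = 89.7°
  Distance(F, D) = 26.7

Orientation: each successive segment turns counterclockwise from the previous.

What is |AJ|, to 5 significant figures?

24.846

∠QNB = 79.7° gives NB at -91.800° from the x-axis; with |NB| = 29.3, B = (-6.7118, -18.315). The perpendicularity gives BJ at right angles to NB, so BJ runs at -1.8000°; with |BJ| = 22.7, J = (15.977, -19.028). Then |AJ| = |J − A| = 24.846.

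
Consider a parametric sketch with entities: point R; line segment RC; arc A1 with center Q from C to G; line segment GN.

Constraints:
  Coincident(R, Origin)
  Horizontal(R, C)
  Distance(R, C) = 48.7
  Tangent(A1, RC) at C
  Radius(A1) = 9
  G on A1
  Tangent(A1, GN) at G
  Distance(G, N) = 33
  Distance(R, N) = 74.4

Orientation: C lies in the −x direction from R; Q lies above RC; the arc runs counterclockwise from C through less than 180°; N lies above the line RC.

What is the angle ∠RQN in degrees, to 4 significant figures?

124.4°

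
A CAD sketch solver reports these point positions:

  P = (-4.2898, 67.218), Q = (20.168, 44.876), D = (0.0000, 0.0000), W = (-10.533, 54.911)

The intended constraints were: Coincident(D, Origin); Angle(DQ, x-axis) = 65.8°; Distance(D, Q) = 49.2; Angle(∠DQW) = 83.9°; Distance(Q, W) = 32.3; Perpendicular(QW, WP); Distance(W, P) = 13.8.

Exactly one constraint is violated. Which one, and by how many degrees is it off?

Perpendicular(QW, WP) — off by 8.80°.

D = (0.00, 0.00) ✓; DQ at 65.80° ✓; |DQ| = 49.20 ✓; ∠DQW = 83.90° ✓; |QW| = 32.30 ✓; ∠(QW, WP) = 98.80° ✗; |WP| = 13.80 ✓.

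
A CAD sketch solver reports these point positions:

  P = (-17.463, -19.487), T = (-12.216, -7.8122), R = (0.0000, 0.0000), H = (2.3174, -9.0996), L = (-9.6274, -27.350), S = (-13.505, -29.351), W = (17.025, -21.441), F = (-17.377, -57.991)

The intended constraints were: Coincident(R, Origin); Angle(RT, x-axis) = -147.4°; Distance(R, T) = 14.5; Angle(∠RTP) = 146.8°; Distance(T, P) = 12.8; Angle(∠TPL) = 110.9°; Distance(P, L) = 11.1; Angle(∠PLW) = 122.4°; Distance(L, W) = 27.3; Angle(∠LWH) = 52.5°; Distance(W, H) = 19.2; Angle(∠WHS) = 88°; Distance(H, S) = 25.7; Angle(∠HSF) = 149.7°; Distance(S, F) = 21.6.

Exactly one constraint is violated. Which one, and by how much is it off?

Distance(S, F) = 21.6 — off by 7.30.

R = (0.00, 0.00) ✓; RT at -147.4° ✓; |RT| = 14.50 ✓; ∠RTP = 146.8° ✓; |TP| = 12.80 ✓; ∠TPL = 110.9° ✓; |PL| = 11.10 ✓; ∠PLW = 122.4° ✓; |LW| = 27.30 ✓; ∠LWH = 52.50° ✓; |WH| = 19.20 ✓; ∠WHS = 88.00° ✓; |HS| = 25.70 ✓; ∠HSF = 149.7° ✓; |SF| = 28.90 ✗.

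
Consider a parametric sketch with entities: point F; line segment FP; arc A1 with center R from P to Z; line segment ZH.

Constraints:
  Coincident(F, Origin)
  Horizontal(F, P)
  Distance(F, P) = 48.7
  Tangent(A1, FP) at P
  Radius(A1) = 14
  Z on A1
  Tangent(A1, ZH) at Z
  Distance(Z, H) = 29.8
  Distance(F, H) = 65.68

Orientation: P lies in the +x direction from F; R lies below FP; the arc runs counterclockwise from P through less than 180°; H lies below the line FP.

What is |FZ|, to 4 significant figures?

40.31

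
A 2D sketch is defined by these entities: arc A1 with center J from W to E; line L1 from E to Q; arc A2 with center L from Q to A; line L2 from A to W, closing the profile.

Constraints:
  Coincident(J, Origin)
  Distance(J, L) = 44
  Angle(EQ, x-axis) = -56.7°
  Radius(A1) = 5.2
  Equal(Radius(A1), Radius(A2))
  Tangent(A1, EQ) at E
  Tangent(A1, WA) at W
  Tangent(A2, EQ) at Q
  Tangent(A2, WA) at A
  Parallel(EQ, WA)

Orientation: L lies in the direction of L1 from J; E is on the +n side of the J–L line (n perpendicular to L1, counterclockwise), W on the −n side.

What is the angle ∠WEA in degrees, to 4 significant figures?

76.70°

The slot axis is L1's direction at -56.7°, so u = (cos -56.7°, sin -56.7°) = (0.5490, -0.8358) and n = (−sin -56.7°, cos -56.7°) = (0.8358, 0.5490). J is at the origin and L lies 44.0 along u from J, so L = 44.0·u = (24.16, -36.78). Tangency of A1 to both parallel lines with radius 5.2 puts E and W at J ± 5.2·n: E = (4.346, 2.855), W = (-4.346, -2.855). Equal radii place Q and A the same way about L: Q = L + 5.2·n = (28.50, -33.92), A = L − 5.2·n = (19.81, -39.63). Then cos ∠WEA = EW·EA / (|EW||EA|), giving 76.70°.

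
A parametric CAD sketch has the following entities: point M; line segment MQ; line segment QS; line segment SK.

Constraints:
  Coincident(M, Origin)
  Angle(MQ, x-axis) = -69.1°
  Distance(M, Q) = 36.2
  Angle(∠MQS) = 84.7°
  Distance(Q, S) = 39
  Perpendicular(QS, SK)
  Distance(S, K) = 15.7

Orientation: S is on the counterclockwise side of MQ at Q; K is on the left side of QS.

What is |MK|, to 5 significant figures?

41.052

∠MQS = 84.7°, so QS runs at -69.1° + (180° − 84.7°) = 26.200° from the x-axis; with |QS| = 39.0, S = Q + 39.0·(cos 26.200°, sin 26.200°) = (47.907, -16.599). QS is perpendicular to SK; with |SK| = 15.7 on the left of QS, K = S + 15.7·(-0.44151, 0.89726) = (40.975, -2.5125). Then |MK| = |K − M| = 41.052.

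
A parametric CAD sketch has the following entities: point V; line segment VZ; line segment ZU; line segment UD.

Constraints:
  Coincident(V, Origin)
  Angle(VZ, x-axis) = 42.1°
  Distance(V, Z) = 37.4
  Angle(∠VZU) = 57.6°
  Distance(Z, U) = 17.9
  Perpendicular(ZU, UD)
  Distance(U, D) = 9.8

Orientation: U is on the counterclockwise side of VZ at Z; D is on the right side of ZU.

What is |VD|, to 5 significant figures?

41.433

∠VZU = 57.6°, so ZU runs at 42.1° + (180° − 57.6°) = 164.50° from the x-axis; with |ZU| = 17.9, U = Z + 17.9·(cos 164.50°, sin 164.50°) = (10.501, 29.858). ZU is perpendicular to UD; with |UD| = 9.8 on the right of ZU, D = U + 9.8·(0.26724, 0.96363) = (13.120, 39.301). Then |VD| = |D − V| = 41.433.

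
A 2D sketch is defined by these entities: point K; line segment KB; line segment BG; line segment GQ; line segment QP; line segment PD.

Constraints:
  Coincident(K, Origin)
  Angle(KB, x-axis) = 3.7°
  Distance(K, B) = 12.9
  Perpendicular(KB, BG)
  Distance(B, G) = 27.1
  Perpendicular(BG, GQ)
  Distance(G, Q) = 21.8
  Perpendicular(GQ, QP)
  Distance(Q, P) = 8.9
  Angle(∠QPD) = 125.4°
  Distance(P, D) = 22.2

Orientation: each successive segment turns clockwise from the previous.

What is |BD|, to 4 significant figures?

6.499

K is at the origin; KB runs at 3.7° with length 12.9, so B = (12.87, 0.8325). KB is perpendicular to BG, so BG runs at -86.30°; with |BG| = 27.1, G = (14.62, -26.21). The perpendicularity gives GQ at right angles to BG, so GQ runs at -176.3°; with |GQ| = 21.8, Q = (-7.133, -27.62). The perpendicularity gives QP at right angles to GQ, so QP runs at 93.70°; with |QP| = 8.9, P = (-7.707, -18.74). ∠QPD = 125.4° gives PD at 39.10° from the x-axis; with |PD| = 22.2, D = (9.521, -4.735). Then |BD| = |D − B| = 6.499.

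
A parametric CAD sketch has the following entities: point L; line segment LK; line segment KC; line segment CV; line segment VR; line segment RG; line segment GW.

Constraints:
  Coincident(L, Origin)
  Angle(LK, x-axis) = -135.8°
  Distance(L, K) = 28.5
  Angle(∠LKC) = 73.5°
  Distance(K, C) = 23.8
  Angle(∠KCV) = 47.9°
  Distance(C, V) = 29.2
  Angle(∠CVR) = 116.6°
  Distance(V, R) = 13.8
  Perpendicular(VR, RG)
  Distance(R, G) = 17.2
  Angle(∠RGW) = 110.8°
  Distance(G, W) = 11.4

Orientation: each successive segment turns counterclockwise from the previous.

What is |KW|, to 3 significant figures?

6.88

L is at the origin; LK runs at -135.8° with length 28.5, so K = (-20.4, -19.9). ∠LKC = 73.5° gives KC at -29.3° from the x-axis; with |KC| = 23.8, C = (0.323, -31.5). ∠KCV = 47.9° gives CV at 103° from the x-axis; with |CV| = 29.2, V = (-6.15, -3.04). ∠CVR = 116.6° gives VR at 166° from the x-axis; with |VR| = 13.8, R = (-19.5, 0.250). The perpendicularity gives RG at right angles to VR, so RG runs at -104°; with |RG| = 17.2, G = (-23.7, -16.5). ∠RGW = 110.8° gives GW at -34.6° from the x-axis; with |GW| = 11.4, W = (-14.3, -22.9). Then |KW| = |W − K| = 6.88.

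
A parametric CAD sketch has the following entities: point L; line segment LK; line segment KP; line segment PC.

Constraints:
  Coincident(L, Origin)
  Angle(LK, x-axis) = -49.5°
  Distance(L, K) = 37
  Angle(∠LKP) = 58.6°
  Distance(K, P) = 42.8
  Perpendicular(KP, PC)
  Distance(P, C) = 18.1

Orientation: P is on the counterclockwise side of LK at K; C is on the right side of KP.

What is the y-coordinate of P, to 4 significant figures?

12.55

L is at the origin; LK runs at -49.5° with length 37.0, so K = 37.0·(cos -49.5°, sin -49.5°) = (24.03, -28.14). ∠LKP = 58.6°, so KP runs at -49.5° + (180° − 58.6°) = 71.90° from the x-axis; with |KP| = 42.8, P = K + 42.8·(cos 71.90°, sin 71.90°) = (37.33, 12.55). So P.y = 12.55.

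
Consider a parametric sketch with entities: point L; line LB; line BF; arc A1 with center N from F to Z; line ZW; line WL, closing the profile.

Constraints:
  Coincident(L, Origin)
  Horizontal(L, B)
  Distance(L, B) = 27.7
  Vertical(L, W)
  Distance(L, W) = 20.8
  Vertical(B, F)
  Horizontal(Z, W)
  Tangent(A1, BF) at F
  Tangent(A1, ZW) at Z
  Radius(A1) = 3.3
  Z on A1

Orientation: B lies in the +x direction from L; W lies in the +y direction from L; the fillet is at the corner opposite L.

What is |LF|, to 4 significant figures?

32.76

L is at the origin; L and B share the same y with |LB| = 27.7 and B on the +x side, so B = (27.70, 0.000). LW is vertical with |LW| = 20.8 and W on the +y side, so W = (0.000, 20.80). The virtual corner opposite L is at (27.70, 20.80). The tangent condition forces NF to be normal to BF and A1 meets ZW tangentially, so NZ is at right angles to ZW, with radius 3.3, so the center N sits 3.3 in from both sides at N = (24.40, 17.50). That places the tangent points at F = (27.70, 17.50) on BF and Z = (24.40, 20.80) on ZW. Then |LF| = |F − L| = 32.76.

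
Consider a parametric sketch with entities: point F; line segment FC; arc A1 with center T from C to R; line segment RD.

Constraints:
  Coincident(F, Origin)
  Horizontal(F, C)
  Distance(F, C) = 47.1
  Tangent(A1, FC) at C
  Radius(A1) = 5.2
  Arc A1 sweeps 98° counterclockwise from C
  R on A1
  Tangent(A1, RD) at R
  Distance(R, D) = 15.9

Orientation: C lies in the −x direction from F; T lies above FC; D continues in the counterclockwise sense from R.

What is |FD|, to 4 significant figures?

49.19

F is at the origin; FC is horizontal with |FC| = 47.1 and C on the −x side, so C = (-47.10, 0.000). A1 meets FC tangentially, so TC is at right angles to FC, so T = C + (0, 5.2) = (-47.10, 5.200). On A1, C sits at bearing -90° from T; a 98° counterclockwise sweep puts R at bearing 8°, so R = T + 5.2·(cos 8°, sin 8°) = (-41.95, 5.924). A1 meets RD tangentially, so TR is at right angles to RD, so RD runs along (−sin 8°, cos 8°); with |RD| = 15.9, D = (-44.16, 21.67). Then |FD| = |D − F| = 49.19.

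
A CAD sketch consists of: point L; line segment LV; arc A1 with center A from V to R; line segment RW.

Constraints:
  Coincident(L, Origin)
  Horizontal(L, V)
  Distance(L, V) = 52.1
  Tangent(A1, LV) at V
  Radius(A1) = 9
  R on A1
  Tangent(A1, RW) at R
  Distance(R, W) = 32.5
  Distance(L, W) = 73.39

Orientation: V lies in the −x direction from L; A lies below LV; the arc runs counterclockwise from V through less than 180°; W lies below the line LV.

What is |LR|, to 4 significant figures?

61.79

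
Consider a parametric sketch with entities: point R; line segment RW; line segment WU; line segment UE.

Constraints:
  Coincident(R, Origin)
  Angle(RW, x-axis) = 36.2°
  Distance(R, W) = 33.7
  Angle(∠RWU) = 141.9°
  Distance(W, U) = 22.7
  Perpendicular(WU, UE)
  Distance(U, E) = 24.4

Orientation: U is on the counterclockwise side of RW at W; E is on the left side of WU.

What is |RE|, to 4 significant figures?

49.35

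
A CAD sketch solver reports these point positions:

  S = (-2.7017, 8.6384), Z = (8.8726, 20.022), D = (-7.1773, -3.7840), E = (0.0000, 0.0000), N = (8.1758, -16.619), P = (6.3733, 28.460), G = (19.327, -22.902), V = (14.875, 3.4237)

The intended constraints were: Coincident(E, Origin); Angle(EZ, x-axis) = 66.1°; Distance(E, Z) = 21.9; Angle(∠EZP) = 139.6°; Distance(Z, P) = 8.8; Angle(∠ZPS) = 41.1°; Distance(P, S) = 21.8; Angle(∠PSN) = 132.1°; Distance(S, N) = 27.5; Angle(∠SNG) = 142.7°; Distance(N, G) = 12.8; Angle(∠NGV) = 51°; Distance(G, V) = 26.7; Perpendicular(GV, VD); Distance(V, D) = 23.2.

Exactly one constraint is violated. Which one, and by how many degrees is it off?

Perpendicular(GV, VD) — off by 8.50°.

E = (0.00, 0.00) ✓; EZ at 66.10° ✓; |EZ| = 21.90 ✓; ∠EZP = 139.6° ✓; |ZP| = 8.800 ✓; ∠ZPS = 41.10° ✓; |PS| = 21.80 ✓; ∠PSN = 132.1° ✓; |SN| = 27.50 ✓; ∠SNG = 142.7° ✓; |NG| = 12.80 ✓; ∠NGV = 51.00° ✓; |GV| = 26.70 ✓; ∠(GV, VD) = 98.50° ✗; |VD| = 23.20 ✓.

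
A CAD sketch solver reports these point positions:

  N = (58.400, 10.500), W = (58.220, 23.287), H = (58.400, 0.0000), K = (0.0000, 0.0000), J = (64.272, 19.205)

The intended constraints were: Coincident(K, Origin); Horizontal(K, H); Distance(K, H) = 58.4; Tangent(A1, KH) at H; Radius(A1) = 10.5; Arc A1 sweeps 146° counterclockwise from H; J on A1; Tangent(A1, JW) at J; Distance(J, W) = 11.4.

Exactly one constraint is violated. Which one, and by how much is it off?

Distance(J, W) = 11.4 — off by 4.10.

K = (0.00, 0.00) ✓; K.y = 0.00, H.y = 0.00 ✓; |KH| = 58.40 ✓; ∠(NH, HK) = 90.00° ✓; |NH| = 10.50 ✓; bearing(N→J) − bearing(N→H) = 146.0° ✓; |NJ| = 10.50 ✓; ∠(NJ, JW) = 90.00° ✓; |JW| = 7.300 ✗.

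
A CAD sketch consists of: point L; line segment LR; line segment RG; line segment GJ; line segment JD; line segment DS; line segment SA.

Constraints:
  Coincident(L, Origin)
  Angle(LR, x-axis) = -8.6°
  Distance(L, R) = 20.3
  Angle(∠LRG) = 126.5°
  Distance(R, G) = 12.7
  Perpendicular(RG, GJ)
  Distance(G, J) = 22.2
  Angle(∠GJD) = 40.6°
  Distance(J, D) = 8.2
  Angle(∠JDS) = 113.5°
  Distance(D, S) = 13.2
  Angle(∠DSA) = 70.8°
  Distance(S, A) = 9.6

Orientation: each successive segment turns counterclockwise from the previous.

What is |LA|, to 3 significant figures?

32.4

L is at the origin; LR runs at -8.6° with length 20.3, so R = (20.1, -3.04). ∠LRG = 126.5° gives RG at 44.9° from the x-axis; with |RG| = 12.7, G = (29.1, 5.93). The perpendicularity gives GJ at right angles to RG, so GJ runs at 135°; with |GJ| = 22.2, J = (13.4, 21.7). ∠GJD = 40.6° gives JD at -85.7° from the x-axis; with |JD| = 8.2, D = (14.0, 13.5). ∠JDS = 113.5° gives DS at -19.2° from the x-axis; with |DS| = 13.2, S = (26.5, 9.14). ∠DSA = 70.8° gives SA at 90.0° from the x-axis; with |SA| = 9.6, A = (26.5, 18.7). Then |LA| = |A − L| = 32.4.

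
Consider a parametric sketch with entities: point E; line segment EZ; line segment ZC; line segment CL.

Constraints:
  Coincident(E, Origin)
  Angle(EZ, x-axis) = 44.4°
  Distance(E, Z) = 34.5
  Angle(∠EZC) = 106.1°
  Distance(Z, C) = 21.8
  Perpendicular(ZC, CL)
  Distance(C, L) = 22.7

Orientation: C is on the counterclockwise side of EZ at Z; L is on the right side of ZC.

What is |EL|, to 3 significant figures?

64.1

E is at the origin; EZ runs at 44.4° with length 34.5, so Z = 34.5·(cos 44.4°, sin 44.4°) = (24.6, 24.1). ∠EZC = 106.1°, so ZC runs at 44.4° + (180° − 106.1°) = 118° from the x-axis; with |ZC| = 21.8, C = Z + 21.8·(cos 118°, sin 118°) = (14.3, 43.3). ZC ⟂ CL; with |CL| = 22.7 on the right of ZC, L = C + 22.7·(0.880, 0.474) = (34.3, 54.1). Then |EL| = |L − E| = 64.1.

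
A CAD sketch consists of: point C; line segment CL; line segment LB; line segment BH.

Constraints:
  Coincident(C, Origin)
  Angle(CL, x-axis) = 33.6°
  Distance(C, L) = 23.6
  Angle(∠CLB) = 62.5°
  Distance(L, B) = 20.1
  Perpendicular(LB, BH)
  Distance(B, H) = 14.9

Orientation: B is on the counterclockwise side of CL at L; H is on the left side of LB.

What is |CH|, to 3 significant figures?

11.0

∠CLB = 62.5°, so LB runs at 33.6° + (180° − 62.5°) = 151° from the x-axis; with |LB| = 20.1, B = L + 20.1·(cos 151°, sin 151°) = (2.06, 22.8). LB ⟂ BH; with |BH| = 14.9 on the left of LB, H = B + 14.9·(-0.483, -0.875) = (-5.14, 9.73). Then |CH| = |H − C| = 11.0.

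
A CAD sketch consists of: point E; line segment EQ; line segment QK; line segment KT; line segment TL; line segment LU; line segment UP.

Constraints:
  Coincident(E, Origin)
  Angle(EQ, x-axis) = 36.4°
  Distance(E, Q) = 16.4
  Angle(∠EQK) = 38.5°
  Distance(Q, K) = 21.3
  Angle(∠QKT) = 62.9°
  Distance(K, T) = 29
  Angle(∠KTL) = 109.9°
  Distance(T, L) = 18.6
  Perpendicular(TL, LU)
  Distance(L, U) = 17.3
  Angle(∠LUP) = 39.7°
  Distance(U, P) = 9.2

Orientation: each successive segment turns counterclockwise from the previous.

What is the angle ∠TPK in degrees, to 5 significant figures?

75.811°

E is at the origin; EQ runs at 36.4° with length 16.4, so Q = (13.200, 9.7321). ∠EQK = 38.5° gives QK at 177.90° from the x-axis; with |QK| = 21.3, K = (-8.0854, 10.513). ∠QKT = 62.9° gives KT at -65.000° from the x-axis; with |KT| = 29.0, T = (4.1705, -15.770). ∠KTL = 109.9° gives TL at 5.1000° from the x-axis; with |TL| = 18.6, L = (22.697, -14.117). TL is perpendicular to LU, so LU runs at 95.100°; with |LU| = 17.3, U = (21.159, 3.1146). ∠LUP = 39.7° gives UP at -124.60° from the x-axis; with |UP| = 9.2, P = (15.935, -4.4583). Then cos ∠TPK = PT·PK / (|PT||PK|), giving 75.811°.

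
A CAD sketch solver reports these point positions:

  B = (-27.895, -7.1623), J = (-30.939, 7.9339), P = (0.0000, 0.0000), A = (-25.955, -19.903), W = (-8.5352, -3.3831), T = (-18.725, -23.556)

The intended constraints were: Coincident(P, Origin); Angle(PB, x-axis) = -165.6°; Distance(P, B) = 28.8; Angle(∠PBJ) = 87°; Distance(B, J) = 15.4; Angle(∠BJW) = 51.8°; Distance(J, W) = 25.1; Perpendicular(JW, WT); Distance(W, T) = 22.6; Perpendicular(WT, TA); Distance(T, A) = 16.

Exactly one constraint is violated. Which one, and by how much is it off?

Distance(T, A) = 16 — off by 7.90.

P = (0.00, 0.00) ✓; PB at -165.6° ✓; |PB| = 28.80 ✓; ∠PBJ = 87.00° ✓; |BJ| = 15.40 ✓; ∠BJW = 51.80° ✓; |JW| = 25.10 ✓; ∠(JW, WT) = 90.00° ✓; |WT| = 22.60 ✓; ∠(WT, TA) = 90.01° ✓; |TA| = 8.100 ✗.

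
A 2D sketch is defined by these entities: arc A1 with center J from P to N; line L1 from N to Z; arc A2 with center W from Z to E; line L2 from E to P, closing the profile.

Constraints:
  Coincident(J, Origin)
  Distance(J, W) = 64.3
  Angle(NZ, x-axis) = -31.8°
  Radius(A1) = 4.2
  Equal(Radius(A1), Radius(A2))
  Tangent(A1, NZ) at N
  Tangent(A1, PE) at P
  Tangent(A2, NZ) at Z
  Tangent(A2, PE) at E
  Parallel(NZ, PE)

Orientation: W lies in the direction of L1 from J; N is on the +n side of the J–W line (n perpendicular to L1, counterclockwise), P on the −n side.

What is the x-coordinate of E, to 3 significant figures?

52.4

The slot axis is L1's direction at -31.8°, so u = (cos -31.8°, sin -31.8°) = (0.850, -0.527) and n = (−sin -31.8°, cos -31.8°) = (0.527, 0.850). J is at the origin and W lies 64.3 along u from J, so W = 64.3·u = (54.6, -33.9). Tangency of A1 to both parallel lines with radius 4.2 puts N and P at J ± 4.2·n: N = (2.21, 3.57), P = (-2.21, -3.57). Equal radii place Z and E the same way about W: Z = W + 4.2·n = (56.9, -30.3), E = W − 4.2·n = (52.4, -37.5). So E.x = 52.4.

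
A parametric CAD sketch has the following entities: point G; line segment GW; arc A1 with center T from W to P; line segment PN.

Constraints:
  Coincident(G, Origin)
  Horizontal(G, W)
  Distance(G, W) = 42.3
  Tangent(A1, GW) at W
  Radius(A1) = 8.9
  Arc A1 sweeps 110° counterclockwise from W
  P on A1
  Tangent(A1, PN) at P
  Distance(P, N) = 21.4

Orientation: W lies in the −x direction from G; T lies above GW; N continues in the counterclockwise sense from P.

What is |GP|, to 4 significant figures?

35.98

The tangent condition forces TW to be normal to GW, so T = W + (0, 8.9) = (-42.30, 8.900). On A1, W sits at bearing -90° from T; a 110° counterclockwise sweep puts P at bearing 20°, so P = T + 8.9·(cos 20°, sin 20°) = (-33.94, 11.94). Then |GP| = |P − G| = 35.98.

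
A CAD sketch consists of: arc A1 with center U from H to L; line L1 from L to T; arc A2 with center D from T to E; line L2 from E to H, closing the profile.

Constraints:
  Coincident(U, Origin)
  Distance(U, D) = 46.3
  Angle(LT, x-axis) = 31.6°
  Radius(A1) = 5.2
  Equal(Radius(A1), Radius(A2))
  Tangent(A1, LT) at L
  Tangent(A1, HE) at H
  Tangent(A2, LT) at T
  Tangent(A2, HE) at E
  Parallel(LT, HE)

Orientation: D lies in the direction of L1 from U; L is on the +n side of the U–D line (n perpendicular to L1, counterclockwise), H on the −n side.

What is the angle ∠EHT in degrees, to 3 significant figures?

12.7°

The slot axis is L1's direction at 31.6°, so u = (cos 31.6°, sin 31.6°) = (0.852, 0.524) and n = (−sin 31.6°, cos 31.6°) = (-0.524, 0.852). U is at the origin and D lies 46.3 along u from U, so D = 46.3·u = (39.4, 24.3). Tangency of A1 to both parallel lines with radius 5.2 puts L and H at U ± 5.2·n: L = (-2.72, 4.43), H = (2.72, -4.43). Equal radii place T and E the same way about D: T = D + 5.2·n = (36.7, 28.7), E = D − 5.2·n = (42.2, 19.8). Then cos ∠EHT = HE·HT / (|HE||HT|), giving 12.7°.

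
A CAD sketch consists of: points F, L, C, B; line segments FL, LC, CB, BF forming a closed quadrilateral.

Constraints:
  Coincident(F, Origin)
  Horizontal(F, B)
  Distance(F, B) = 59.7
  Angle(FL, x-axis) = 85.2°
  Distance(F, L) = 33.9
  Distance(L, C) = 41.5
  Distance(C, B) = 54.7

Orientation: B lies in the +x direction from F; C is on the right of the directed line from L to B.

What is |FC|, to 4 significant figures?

9.427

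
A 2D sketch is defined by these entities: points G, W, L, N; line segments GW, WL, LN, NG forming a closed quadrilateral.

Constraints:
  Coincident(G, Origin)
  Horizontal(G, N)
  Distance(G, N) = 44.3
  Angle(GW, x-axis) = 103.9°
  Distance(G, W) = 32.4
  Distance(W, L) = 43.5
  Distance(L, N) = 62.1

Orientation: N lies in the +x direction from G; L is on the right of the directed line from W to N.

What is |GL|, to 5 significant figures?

20.137

Checks: |WL| = 43.50 ✓; |LN| = 62.10 ✓.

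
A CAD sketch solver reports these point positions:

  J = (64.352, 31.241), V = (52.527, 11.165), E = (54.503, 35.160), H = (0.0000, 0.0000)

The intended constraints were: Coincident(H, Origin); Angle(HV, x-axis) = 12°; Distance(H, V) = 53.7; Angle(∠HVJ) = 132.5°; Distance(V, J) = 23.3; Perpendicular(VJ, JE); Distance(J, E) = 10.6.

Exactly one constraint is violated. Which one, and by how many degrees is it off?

Perpendicular(VJ, JE) — off by 8.80°.

H = (0.00, 0.00) ✓; HV at 12.00° ✓; |HV| = 53.70 ✓; ∠HVJ = 132.5° ✓; |VJ| = 23.30 ✓; ∠(VJ, JE) = 98.80° ✗; |JE| = 10.60 ✓.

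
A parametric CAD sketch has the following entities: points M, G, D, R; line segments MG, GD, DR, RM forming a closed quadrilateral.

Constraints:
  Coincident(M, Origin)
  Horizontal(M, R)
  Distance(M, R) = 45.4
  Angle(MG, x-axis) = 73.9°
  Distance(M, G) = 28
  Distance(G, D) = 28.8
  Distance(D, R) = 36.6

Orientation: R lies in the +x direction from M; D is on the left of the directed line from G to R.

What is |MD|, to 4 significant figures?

49.88

Checks: |MR| = 45.40 ✓; |MG| = 28.00 ✓; |GD| = 28.80 ✓; |DR| = 36.60 ✓.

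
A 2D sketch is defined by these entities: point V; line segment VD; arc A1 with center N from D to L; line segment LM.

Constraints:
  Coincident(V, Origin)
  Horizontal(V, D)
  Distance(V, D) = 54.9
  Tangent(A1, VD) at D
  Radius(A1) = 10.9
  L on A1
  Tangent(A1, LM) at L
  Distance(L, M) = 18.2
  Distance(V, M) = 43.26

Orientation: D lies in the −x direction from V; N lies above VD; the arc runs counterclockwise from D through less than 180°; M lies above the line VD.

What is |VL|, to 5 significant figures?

45.542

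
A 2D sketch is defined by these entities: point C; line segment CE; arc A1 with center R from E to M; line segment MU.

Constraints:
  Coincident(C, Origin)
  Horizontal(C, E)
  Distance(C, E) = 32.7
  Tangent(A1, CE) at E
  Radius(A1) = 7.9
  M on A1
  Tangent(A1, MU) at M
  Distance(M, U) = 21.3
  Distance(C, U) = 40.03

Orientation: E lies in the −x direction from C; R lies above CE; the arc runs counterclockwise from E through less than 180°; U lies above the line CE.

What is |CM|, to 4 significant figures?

26.28

Checks: |RM| = 7.900 ✓; ∠(RM, MU) = 90.00° ✓; |MU| = 21.30 ✓; |CU| = 40.03 ✓.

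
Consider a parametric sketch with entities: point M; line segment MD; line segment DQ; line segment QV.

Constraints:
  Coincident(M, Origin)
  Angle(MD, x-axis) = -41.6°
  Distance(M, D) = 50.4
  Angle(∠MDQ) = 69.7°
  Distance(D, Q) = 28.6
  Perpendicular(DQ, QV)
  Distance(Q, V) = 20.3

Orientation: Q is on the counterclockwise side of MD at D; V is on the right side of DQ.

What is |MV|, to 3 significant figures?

68.5

M is at the origin; MD runs at -41.6° with length 50.4, so D = 50.4·(cos -41.6°, sin -41.6°) = (37.7, -33.5). ∠MDQ = 69.7°, so DQ runs at -41.6° + (180° − 69.7°) = 68.7° from the x-axis; with |DQ| = 28.6, Q = D + 28.6·(cos 68.7°, sin 68.7°) = (48.1, -6.82). The perpendicularity gives QV at right angles to DQ; with |QV| = 20.3 on the right of DQ, V = Q + 20.3·(0.932, -0.363) = (67.0, -14.2). Then |MV| = |V − M| = 68.5.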